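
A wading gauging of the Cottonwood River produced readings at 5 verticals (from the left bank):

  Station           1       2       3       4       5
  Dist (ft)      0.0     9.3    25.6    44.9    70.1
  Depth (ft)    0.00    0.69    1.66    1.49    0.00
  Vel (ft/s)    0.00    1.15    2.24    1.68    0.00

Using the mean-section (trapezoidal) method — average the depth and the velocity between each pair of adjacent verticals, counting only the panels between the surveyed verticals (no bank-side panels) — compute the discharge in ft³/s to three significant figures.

Panel 1-2: Δb = 9.3 ft, d̄ = (0.00+0.69)/2 = 0.345, v̄ = (0.00+1.15)/2 = 0.575 → q = 9.3×0.345×0.575 = 1.845 ft³/s
Panel 2-3: Δb = 16.3 ft, d̄ = (0.69+1.66)/2 = 1.175, v̄ = (1.15+2.24)/2 = 1.695 → q = 16.3×1.175×1.695 = 32.46 ft³/s
Panel 3-4: Δb = 19.3 ft, d̄ = (1.66+1.49)/2 = 1.575, v̄ = (2.24+1.68)/2 = 1.96 → q = 19.3×1.575×1.96 = 59.58 ft³/s
Panel 4-5: Δb = 25.2 ft, d̄ = (1.49+0.00)/2 = 0.745, v̄ = (1.68+0.00)/2 = 0.84 → q = 25.2×0.745×0.84 = 15.77 ft³/s
Q = Σ q = 109.7 ft³/s

110 ft³/s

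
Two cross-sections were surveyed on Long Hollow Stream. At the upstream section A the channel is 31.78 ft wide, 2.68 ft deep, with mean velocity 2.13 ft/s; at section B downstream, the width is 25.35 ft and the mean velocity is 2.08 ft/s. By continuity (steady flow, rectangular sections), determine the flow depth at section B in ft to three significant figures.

3.44 ft

Q = A₁V₁ = (31.78×2.68) × 2.13 = 181.4 ft³/s
d₂ = Q/(b₂ V₂) = 181.4/(25.35×2.08) = 3.441 ft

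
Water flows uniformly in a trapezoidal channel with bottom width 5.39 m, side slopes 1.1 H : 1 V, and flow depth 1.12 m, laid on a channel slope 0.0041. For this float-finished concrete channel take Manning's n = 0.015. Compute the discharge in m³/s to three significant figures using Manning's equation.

28.4 m³/s

A = (b + z·y)·y = (5.39 + 1.1×1.12)×1.12 = 7.417 m²
P = b + 2y√(1+z²) = 5.39 + 2×1.12×√(1+1.1²) = 8.720 m
R = A/P = 7.417/8.720 = 0.8505 m
Q = (1/n)·A·R^(2/3)·S^(1/2) = (1/0.015) × 7.417 × 0.8505^(2/3) × 0.0041^(1/2) = 28.42 m³/s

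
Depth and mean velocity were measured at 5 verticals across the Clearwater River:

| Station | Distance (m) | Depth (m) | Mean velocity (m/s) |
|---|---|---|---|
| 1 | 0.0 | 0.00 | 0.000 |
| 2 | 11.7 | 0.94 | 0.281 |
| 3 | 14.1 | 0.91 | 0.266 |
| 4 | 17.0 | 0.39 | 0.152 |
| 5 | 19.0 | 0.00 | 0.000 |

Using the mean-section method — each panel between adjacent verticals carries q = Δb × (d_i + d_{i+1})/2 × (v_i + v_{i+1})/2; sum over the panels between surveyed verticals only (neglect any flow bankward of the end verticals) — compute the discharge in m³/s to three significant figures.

1.80 m³/s

Panel 1-2: Δb = 11.7 m, d̄ = (0.00+0.94)/2 = 0.47, v̄ = (0.000+0.281)/2 = 0.1405 → q = 11.7×0.47×0.1405 = 0.7726 m³/s
Panel 2-3: Δb = 2.4 m, d̄ = (0.94+0.91)/2 = 0.925, v̄ = (0.281+0.266)/2 = 0.2735 → q = 2.4×0.925×0.2735 = 0.6072 m³/s
Panel 3-4: Δb = 2.9 m, d̄ = (0.91+0.39)/2 = 0.65, v̄ = (0.266+0.152)/2 = 0.209 → q = 2.9×0.65×0.209 = 0.3940 m³/s
Panel 4-5: Δb = 2 m, d̄ = (0.39+0.00)/2 = 0.195, v̄ = (0.152+0.000)/2 = 0.076 → q = 2×0.195×0.076 = 0.02964 m³/s
Q = Σ q = 1.803 m³/s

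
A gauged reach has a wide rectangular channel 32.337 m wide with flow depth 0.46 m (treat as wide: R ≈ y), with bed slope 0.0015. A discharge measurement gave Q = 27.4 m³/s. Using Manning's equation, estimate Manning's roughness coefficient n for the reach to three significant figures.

A = b·y = 32.337 × 0.46 = 14.88 m²
Wide channel: R ≈ y = 0.46 m
n = (1/Q)·A·R^(2/3)·S^(1/2) = (1/27.4) × 14.88 × 0.5959 × 0.03873 = 0.01253

0.0125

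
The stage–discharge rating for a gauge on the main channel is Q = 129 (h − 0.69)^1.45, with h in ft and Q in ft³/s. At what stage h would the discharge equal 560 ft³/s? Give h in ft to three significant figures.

3.44 ft

h − h₀ = (Q/C)^(1/b) = (560/129)^(1/1.45) = 2.752 ft
h = 0.69 + 2.752 = 3.442 ft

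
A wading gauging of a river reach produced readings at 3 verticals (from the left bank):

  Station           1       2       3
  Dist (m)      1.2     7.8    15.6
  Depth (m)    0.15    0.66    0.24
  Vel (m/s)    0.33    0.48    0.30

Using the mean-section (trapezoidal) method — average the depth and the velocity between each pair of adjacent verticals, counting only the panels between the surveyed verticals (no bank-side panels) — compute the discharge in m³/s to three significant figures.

2.45 m³/s

Panel 1-2: Δb = 6.6 m, d̄ = (0.15+0.66)/2 = 0.405, v̄ = (0.33+0.48)/2 = 0.405 → q = 6.6×0.405×0.405 = 1.083 m³/s
Panel 2-3: Δb = 7.8 m, d̄ = (0.66+0.24)/2 = 0.45, v̄ = (0.48+0.30)/2 = 0.39 → q = 7.8×0.45×0.39 = 1.369 m³/s
Q = Σ q = 2.451 m³/s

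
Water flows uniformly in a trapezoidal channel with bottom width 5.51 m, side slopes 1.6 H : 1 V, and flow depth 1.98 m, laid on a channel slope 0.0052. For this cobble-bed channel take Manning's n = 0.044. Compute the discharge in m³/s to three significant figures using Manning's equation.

A = (b + z·y)·y = (5.51 + 1.6×1.98)×1.98 = 17.18 m²
P = b + 2y√(1+z²) = 5.51 + 2×1.98×√(1+1.6²) = 12.98 m
R = A/P = 17.18/12.98 = 1.324 m
Q = (1/n)·A·R^(2/3)·S^(1/2) = (1/0.044) × 17.18 × 1.324^(2/3) × 0.0052^(1/2) = 33.95 m³/s

33.9 m³/s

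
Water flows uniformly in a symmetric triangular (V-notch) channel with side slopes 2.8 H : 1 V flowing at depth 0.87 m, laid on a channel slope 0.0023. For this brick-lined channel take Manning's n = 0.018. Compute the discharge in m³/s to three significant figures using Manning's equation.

3.11 m³/s

A = z·y² = 2.8×0.87² = 2.119 m²
P = 2y√(1+z²) = 2×0.87×√(1+2.8²) = 5.173 m
R = A/P = 2.119/5.173 = 0.4097 m
Q = (1/n)·A·R^(2/3)·S^(1/2) = (1/0.018) × 2.119 × 0.4097^(2/3) × 0.0023^(1/2) = 3.115 m³/s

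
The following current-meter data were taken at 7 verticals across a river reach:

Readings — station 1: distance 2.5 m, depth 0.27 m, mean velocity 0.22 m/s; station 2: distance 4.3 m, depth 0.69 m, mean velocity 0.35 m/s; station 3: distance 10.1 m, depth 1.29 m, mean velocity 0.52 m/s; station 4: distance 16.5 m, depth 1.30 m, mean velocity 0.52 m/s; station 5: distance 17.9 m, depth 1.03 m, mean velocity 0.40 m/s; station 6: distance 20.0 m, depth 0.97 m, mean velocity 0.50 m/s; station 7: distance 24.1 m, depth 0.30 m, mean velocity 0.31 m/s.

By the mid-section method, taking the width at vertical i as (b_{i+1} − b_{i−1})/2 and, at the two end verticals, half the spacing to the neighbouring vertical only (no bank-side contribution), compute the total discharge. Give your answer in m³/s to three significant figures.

10.1 m³/s

w_1 = (4.3 − 2.5)/2 = 0.9 m; q_1 = 0.22 × 0.27 × 0.9 = 0.05346 m³/s
w_2 = (10.1 − 2.5)/2 = 3.8 m; q_2 = 0.35 × 0.69 × 3.8 = 0.9177 m³/s
w_3 = (16.5 − 4.3)/2 = 6.1 m; q_3 = 0.52 × 1.29 × 6.1 = 4.092 m³/s
w_4 = (17.9 − 10.1)/2 = 3.9 m; q_4 = 0.52 × 1.30 × 3.9 = 2.636 m³/s
w_5 = (20.0 − 16.5)/2 = 1.75 m; q_5 = 0.40 × 1.03 × 1.75 = 0.7210 m³/s
w_6 = (24.1 − 17.9)/2 = 3.1 m; q_6 = 0.50 × 0.97 × 3.1 = 1.504 m³/s
w_7 = (24.1 − 20.0)/2 = 2.05 m; q_7 = 0.31 × 0.30 × 2.05 = 0.1907 m³/s
Q = Σ qᵢ = 10.11 m³/s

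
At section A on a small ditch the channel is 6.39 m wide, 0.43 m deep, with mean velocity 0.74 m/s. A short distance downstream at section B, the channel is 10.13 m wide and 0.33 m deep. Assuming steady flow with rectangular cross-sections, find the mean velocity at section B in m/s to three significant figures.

0.608 m/s

Q = A₁V₁ = (6.39×0.43) × 0.74 = 2.033 m³/s
A₂ = 10.13 × 0.33 = 3.343 m²
V₂ = Q/A₂ = 2.033/3.343 = 0.6082 m/s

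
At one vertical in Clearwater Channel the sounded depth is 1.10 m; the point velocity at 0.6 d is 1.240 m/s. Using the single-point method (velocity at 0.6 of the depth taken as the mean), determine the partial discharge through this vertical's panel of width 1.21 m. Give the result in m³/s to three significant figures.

v̄ = v₀.₆ = 1.240 m/s
q = v̄ × d × w = 1.240 × 1.10 × 1.21 = 1.650 m³/s

1.65 m³/s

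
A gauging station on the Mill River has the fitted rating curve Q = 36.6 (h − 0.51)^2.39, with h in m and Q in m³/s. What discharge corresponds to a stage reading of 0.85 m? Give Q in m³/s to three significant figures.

2.78 m³/s

Q = 36.6 × (0.85 − 0.51)^2.39 = 36.6 × 0.34^2.39 = 2.778 m³/s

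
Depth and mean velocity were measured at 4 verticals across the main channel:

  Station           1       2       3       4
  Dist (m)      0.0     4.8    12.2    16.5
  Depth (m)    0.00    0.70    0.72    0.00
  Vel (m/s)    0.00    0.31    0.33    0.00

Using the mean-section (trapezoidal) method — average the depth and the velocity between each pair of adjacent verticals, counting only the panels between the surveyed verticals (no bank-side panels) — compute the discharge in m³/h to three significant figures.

7910 m³/h

Panel 1-2: Δb = 4.8 m, d̄ = (0.00+0.70)/2 = 0.35, v̄ = (0.00+0.31)/2 = 0.155 → q = 4.8×0.35×0.155 = 0.2604 m³/s
Panel 2-3: Δb = 7.4 m, d̄ = (0.70+0.72)/2 = 0.71, v̄ = (0.31+0.33)/2 = 0.32 → q = 7.4×0.71×0.32 = 1.681 m³/s
Panel 3-4: Δb = 4.3 m, d̄ = (0.72+0.00)/2 = 0.36, v̄ = (0.33+0.00)/2 = 0.165 → q = 4.3×0.36×0.165 = 0.2554 m³/s
Q = Σ q = 2.197 m³/s
= 2.197 × 3600 = 7910 m³/h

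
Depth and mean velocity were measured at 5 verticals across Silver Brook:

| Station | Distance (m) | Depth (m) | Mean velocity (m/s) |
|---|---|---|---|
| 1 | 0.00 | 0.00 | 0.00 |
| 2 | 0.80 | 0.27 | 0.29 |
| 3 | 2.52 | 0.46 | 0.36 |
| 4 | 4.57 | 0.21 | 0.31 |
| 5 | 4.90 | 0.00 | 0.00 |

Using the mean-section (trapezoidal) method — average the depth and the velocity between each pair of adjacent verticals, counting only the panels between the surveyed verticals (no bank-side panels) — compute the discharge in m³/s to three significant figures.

0.455 m³/s

Panel 1-2: Δb = 0.8 m, d̄ = (0.00+0.27)/2 = 0.135, v̄ = (0.00+0.29)/2 = 0.145 → q = 0.8×0.135×0.145 = 0.01566 m³/s
Panel 2-3: Δb = 1.72 m, d̄ = (0.27+0.46)/2 = 0.365, v̄ = (0.29+0.36)/2 = 0.325 → q = 1.72×0.365×0.325 = 0.2040 m³/s
Panel 3-4: Δb = 2.05 m, d̄ = (0.46+0.21)/2 = 0.335, v̄ = (0.36+0.31)/2 = 0.335 → q = 2.05×0.335×0.335 = 0.2301 m³/s
Panel 4-5: Δb = 0.33 m, d̄ = (0.21+0.00)/2 = 0.105, v̄ = (0.31+0.00)/2 = 0.155 → q = 0.33×0.105×0.155 = 0.005371 m³/s
Q = Σ q = 0.4551 m³/s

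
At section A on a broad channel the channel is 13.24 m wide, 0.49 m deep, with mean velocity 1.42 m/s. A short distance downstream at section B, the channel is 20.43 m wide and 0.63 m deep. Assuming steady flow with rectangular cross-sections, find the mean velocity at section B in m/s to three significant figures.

0.716 m/s

Q = A₁V₁ = (13.24×0.49) × 1.42 = 9.212 m³/s
A₂ = 20.43 × 0.63 = 12.87 m²
V₂ = Q/A₂ = 9.212/12.87 = 0.7158 m/s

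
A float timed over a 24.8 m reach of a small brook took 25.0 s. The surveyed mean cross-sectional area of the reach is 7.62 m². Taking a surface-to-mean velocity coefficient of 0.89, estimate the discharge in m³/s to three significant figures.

v_surface = L / t̄ = 24.8 / 25 = 0.9920 m/s
v_mean = 0.89 × 0.9920 = 0.8829 m/s
Q = A × v_mean = 7.62 × 0.8829 = 6.728 m³/s

6.73 m³/s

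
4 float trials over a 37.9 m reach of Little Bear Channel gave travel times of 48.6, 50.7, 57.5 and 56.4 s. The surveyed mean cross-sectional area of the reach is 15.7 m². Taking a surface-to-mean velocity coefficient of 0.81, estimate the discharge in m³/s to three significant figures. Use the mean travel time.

9.04 m³/s

t̄ = (48.6 + 50.7 + 57.5 + 56.4) / 4 = 53.3 s
v_surface = L / t̄ = 37.9 / 53.3 = 0.7111 m/s
v_mean = 0.81 × 0.7111 = 0.5760 m/s
Q = A × v_mean = 15.7 × 0.5760 = 9.043 m³/s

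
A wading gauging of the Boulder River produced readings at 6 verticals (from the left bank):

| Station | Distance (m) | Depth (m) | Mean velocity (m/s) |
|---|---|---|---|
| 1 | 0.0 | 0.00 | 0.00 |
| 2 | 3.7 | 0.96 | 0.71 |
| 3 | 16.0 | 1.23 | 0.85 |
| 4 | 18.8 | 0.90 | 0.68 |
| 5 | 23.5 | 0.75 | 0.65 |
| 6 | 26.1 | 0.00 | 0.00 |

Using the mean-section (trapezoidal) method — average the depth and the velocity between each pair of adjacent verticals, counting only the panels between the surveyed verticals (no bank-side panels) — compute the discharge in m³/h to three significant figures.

Panel 1-2: Δb = 3.7 m, d̄ = (0.00+0.96)/2 = 0.48, v̄ = (0.00+0.71)/2 = 0.355 → q = 3.7×0.48×0.355 = 0.6305 m³/s
Panel 2-3: Δb = 12.3 m, d̄ = (0.96+1.23)/2 = 1.095, v̄ = (0.71+0.85)/2 = 0.78 → q = 12.3×1.095×0.78 = 10.51 m³/s
Panel 3-4: Δb = 2.8 m, d̄ = (1.23+0.90)/2 = 1.065, v̄ = (0.85+0.68)/2 = 0.765 → q = 2.8×1.065×0.765 = 2.281 m³/s
Panel 4-5: Δb = 4.7 m, d̄ = (0.90+0.75)/2 = 0.825, v̄ = (0.68+0.65)/2 = 0.665 → q = 4.7×0.825×0.665 = 2.579 m³/s
Panel 5-6: Δb = 2.6 m, d̄ = (0.75+0.00)/2 = 0.375, v̄ = (0.65+0.00)/2 = 0.325 → q = 2.6×0.375×0.325 = 0.3169 m³/s
Q = Σ q = 16.31 m³/s
= 16.31 × 3600 = 58730 m³/h

58700 m³/h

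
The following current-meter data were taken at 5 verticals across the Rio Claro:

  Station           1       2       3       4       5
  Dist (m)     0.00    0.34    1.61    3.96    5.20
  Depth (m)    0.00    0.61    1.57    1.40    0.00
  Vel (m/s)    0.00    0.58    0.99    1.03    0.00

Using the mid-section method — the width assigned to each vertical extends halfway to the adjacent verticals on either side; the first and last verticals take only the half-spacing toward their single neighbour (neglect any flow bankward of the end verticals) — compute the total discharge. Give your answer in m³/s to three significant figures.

5.69 m³/s

w_2 = (1.61 − 0.00)/2 = 0.805 m; q_2 = 0.58 × 0.61 × 0.805 = 0.2848 m³/s
w_3 = (3.96 − 0.34)/2 = 1.81 m; q_3 = 0.99 × 1.57 × 1.81 = 2.813 m³/s
w_4 = (5.20 − 1.61)/2 = 1.795 m; q_4 = 1.03 × 1.40 × 1.795 = 2.588 m³/s
Stations 1, 5 contribute zero (depth or velocity is 0).
Q = Σ qᵢ = 5.686 m³/s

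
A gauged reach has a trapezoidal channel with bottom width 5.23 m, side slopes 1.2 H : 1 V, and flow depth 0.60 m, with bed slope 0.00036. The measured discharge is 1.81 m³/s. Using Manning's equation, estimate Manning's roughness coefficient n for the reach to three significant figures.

0.0237

A = (b + z·y)·y = (5.23 + 1.2×0.60)×0.60 = 3.570 m²
P = b + 2y√(1+z²) = 5.23 + 2×0.60×√(1+1.2²) = 7.104 m
R = A/P = 3.570/7.104 = 0.5025 m
n = (1/Q)·A·R^(2/3)·S^(1/2) = (1/1.81) × 3.570 × 0.6321 × 0.01897 = 0.02365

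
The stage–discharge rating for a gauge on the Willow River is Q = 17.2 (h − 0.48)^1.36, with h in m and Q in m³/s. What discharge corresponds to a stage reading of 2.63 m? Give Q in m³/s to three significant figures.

Q = 17.2 × (2.63 − 0.48)^1.36 = 17.2 × 2.15^1.36 = 48.71 m³/s

48.7 m³/s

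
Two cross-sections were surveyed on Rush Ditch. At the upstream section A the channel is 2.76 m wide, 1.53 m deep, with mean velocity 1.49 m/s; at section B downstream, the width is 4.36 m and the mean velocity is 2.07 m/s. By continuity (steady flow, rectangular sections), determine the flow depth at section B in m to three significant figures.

Q = A₁V₁ = (2.76×1.53) × 1.49 = 6.292 m³/s
d₂ = Q/(b₂ V₂) = 6.292/(4.36×2.07) = 0.6972 m

0.697 m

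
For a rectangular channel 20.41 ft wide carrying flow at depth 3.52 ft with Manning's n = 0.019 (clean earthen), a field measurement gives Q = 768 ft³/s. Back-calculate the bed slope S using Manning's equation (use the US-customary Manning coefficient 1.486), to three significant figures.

A = b·y = 20.41 × 3.52 = 71.84 ft²
P = b + 2y = 20.41 + 2×3.52 = 27.45 ft
R = A/P = 71.84/27.45 = 2.617 ft
S = (Q·n / (1.486·A·R^(2/3)))² = (768×0.019 / (1.486×71.84×1.899))² = 0.005180

0.00518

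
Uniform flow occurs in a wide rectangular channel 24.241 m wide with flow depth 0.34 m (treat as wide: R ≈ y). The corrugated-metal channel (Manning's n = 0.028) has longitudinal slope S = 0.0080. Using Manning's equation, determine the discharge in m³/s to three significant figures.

12.8 m³/s

A = b·y = 24.241 × 0.34 = 8.242 m²
Wide channel: R ≈ y = 0.34 m
Q = (1/n)·A·R^(2/3)·S^(1/2) = (1/0.028) × 8.242 × 0.3400^(2/3) × 0.0080^(1/2) = 12.83 m³/s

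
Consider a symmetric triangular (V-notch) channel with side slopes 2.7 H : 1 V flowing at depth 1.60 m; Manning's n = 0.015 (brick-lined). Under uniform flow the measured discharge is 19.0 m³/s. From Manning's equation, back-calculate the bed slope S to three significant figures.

0.00249

A = z·y² = 2.7×1.60² = 6.912 m²
P = 2y√(1+z²) = 2×1.60×√(1+2.7²) = 9.214 m
R = A/P = 6.912/9.214 = 0.7502 m
S = (Q·n / (1·A·R^(2/3)))² = (19.0×0.015 / (1×6.912×0.8256))² = 0.002494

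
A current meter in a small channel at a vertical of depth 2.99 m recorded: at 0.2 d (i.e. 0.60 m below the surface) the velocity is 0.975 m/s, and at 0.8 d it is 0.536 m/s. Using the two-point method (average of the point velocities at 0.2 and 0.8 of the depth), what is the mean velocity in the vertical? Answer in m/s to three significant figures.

v̄ = (0.975 + 0.536) / 2 = 0.7555 m/s

0.756 m/s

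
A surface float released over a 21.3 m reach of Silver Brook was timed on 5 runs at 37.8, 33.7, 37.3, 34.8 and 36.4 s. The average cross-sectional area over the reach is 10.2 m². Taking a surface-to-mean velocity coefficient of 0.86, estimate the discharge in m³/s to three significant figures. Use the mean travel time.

5.19 m³/s

t̄ = (37.8 + 33.7 + 37.3 + 34.8 + 36.4) / 5 = 36 s
v_surface = L / t̄ = 21.3 / 36 = 0.5917 m/s
v_mean = 0.86 × 0.5917 = 0.5088 m/s
Q = A × v_mean = 10.2 × 0.5088 = 5.190 m³/s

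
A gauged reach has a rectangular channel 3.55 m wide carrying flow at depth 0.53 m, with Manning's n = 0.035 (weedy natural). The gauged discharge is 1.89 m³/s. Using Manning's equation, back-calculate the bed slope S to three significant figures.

A = b·y = 3.55 × 0.53 = 1.882 m²
P = b + 2y = 3.55 + 2×0.53 = 4.610 m
R = A/P = 1.882/4.610 = 0.4081 m
S = (Q·n / (1·A·R^(2/3)))² = (1.89×0.035 / (1×1.882×0.5502))² = 0.004083

0.00408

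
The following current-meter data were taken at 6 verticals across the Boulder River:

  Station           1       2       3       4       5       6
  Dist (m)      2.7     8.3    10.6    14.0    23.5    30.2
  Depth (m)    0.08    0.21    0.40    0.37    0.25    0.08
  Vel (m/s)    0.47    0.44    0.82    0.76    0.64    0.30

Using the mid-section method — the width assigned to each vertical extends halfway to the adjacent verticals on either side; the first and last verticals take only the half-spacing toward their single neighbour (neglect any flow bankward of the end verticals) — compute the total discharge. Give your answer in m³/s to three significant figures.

4.60 m³/s

w_1 = (8.3 − 2.7)/2 = 2.8 m; q_1 = 0.47 × 0.08 × 2.8 = 0.1053 m³/s
w_2 = (10.6 − 2.7)/2 = 3.95 m; q_2 = 0.44 × 0.21 × 3.95 = 0.3650 m³/s
w_3 = (14.0 − 8.3)/2 = 2.85 m; q_3 = 0.82 × 0.40 × 2.85 = 0.9348 m³/s
w_4 = (23.5 − 10.6)/2 = 6.45 m; q_4 = 0.76 × 0.37 × 6.45 = 1.814 m³/s
w_5 = (30.2 − 14.0)/2 = 8.1 m; q_5 = 0.64 × 0.25 × 8.1 = 1.296 m³/s
w_6 = (30.2 − 23.5)/2 = 3.35 m; q_6 = 0.30 × 0.08 × 3.35 = 0.08040 m³/s
Q = Σ qᵢ = 4.595 m³/s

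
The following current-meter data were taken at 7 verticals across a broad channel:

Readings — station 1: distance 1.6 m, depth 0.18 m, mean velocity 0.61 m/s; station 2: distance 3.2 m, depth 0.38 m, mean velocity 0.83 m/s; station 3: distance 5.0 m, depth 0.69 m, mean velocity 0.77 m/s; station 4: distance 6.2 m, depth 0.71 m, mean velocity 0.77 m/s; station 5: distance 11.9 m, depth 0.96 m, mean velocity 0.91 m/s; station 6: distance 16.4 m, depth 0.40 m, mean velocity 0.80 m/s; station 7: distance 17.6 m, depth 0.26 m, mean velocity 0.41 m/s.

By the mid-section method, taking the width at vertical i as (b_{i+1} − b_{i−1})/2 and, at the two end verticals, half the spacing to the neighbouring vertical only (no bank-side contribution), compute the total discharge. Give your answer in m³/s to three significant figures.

w_1 = (3.2 − 1.6)/2 = 0.8 m; q_1 = 0.61 × 0.18 × 0.8 = 0.08784 m³/s
w_2 = (5.0 − 1.6)/2 = 1.7 m; q_2 = 0.83 × 0.38 × 1.7 = 0.5362 m³/s
w_3 = (6.2 − 3.2)/2 = 1.5 m; q_3 = 0.77 × 0.69 × 1.5 = 0.7970 m³/s
w_4 = (11.9 − 5.0)/2 = 3.45 m; q_4 = 0.77 × 0.71 × 3.45 = 1.886 m³/s
w_5 = (16.4 − 6.2)/2 = 5.1 m; q_5 = 0.91 × 0.96 × 5.1 = 4.455 m³/s
w_6 = (17.6 − 11.9)/2 = 2.85 m; q_6 = 0.80 × 0.40 × 2.85 = 0.9120 m³/s
w_7 = (17.6 − 16.4)/2 = 0.6 m; q_7 = 0.41 × 0.26 × 0.6 = 0.06396 m³/s
Q = Σ qᵢ = 8.738 m³/s

8.74 m³/s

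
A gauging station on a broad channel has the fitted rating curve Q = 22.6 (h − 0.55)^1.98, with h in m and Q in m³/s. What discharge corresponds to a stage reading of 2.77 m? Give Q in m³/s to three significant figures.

110 m³/s

Q = 22.6 × (2.77 − 0.55)^1.98 = 22.6 × 2.22^1.98 = 109.6 m³/s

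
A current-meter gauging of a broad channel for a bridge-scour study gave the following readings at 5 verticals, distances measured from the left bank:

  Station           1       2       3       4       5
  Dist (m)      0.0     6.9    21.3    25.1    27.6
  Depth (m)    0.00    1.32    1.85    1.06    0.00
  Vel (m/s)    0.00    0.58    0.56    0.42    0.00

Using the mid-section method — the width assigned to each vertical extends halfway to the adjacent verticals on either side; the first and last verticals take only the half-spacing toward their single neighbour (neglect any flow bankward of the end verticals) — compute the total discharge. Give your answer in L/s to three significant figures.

19000 L/s

w_2 = (21.3 − 0.0)/2 = 10.65 m; q_2 = 0.58 × 1.32 × 10.65 = 8.154 m³/s
w_3 = (25.1 − 6.9)/2 = 9.1 m; q_3 = 0.56 × 1.85 × 9.1 = 9.428 m³/s
w_4 = (27.6 − 21.3)/2 = 3.15 m; q_4 = 0.42 × 1.06 × 3.15 = 1.402 m³/s
Stations 1, 5 contribute zero (depth or velocity is 0).
Q = Σ qᵢ = 18.98 m³/s
= 18.98 × 1000 = 18980 L/s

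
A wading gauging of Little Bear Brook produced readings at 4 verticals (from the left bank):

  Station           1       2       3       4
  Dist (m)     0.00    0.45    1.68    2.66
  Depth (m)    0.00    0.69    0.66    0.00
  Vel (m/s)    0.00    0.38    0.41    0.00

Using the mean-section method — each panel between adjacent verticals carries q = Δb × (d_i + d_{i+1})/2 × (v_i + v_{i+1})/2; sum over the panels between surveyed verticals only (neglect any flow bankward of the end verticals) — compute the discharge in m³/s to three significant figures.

0.424 m³/s

Panel 1-2: Δb = 0.45 m, d̄ = (0.00+0.69)/2 = 0.345, v̄ = (0.00+0.38)/2 = 0.19 → q = 0.45×0.345×0.19 = 0.02950 m³/s
Panel 2-3: Δb = 1.23 m, d̄ = (0.69+0.66)/2 = 0.675, v̄ = (0.38+0.41)/2 = 0.395 → q = 1.23×0.675×0.395 = 0.3279 m³/s
Panel 3-4: Δb = 0.98 m, d̄ = (0.66+0.00)/2 = 0.33, v̄ = (0.41+0.00)/2 = 0.205 → q = 0.98×0.33×0.205 = 0.06630 m³/s
Q = Σ q = 0.4237 m³/s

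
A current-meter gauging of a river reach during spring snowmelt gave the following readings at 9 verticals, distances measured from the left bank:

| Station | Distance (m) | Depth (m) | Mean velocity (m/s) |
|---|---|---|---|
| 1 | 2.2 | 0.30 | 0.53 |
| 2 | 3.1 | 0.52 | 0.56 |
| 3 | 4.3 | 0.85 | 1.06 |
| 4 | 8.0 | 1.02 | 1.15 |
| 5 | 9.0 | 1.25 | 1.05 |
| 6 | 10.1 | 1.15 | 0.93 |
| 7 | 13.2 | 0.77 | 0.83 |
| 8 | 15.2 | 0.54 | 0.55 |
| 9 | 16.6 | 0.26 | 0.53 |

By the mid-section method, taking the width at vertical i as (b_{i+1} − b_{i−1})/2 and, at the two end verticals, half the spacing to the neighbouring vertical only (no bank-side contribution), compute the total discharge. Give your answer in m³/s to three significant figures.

11.2 m³/s

w_1 = (3.1 − 2.2)/2 = 0.45 m; q_1 = 0.53 × 0.30 × 0.45 = 0.07155 m³/s
w_2 = (4.3 − 2.2)/2 = 1.05 m; q_2 = 0.56 × 0.52 × 1.05 = 0.3058 m³/s
w_3 = (8.0 − 3.1)/2 = 2.45 m; q_3 = 1.06 × 0.85 × 2.45 = 2.207 m³/s
w_4 = (9.0 − 4.3)/2 = 2.35 m; q_4 = 1.15 × 1.02 × 2.35 = 2.757 m³/s
w_5 = (10.1 − 8.0)/2 = 1.05 m; q_5 = 1.05 × 1.25 × 1.05 = 1.378 m³/s
w_6 = (13.2 − 9.0)/2 = 2.1 m; q_6 = 0.93 × 1.15 × 2.1 = 2.246 m³/s
w_7 = (15.2 − 10.1)/2 = 2.55 m; q_7 = 0.83 × 0.77 × 2.55 = 1.630 m³/s
w_8 = (16.6 − 13.2)/2 = 1.7 m; q_8 = 0.55 × 0.54 × 1.7 = 0.5049 m³/s
w_9 = (16.6 − 15.2)/2 = 0.7 m; q_9 = 0.53 × 0.26 × 0.7 = 0.09646 m³/s
Q = Σ qᵢ = 11.20 m³/s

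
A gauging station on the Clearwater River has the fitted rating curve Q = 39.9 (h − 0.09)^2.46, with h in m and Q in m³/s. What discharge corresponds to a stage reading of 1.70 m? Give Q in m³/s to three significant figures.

Q = 39.9 × (1.70 − 0.09)^2.46 = 39.9 × 1.61^2.46 = 128.8 m³/s

129 m³/s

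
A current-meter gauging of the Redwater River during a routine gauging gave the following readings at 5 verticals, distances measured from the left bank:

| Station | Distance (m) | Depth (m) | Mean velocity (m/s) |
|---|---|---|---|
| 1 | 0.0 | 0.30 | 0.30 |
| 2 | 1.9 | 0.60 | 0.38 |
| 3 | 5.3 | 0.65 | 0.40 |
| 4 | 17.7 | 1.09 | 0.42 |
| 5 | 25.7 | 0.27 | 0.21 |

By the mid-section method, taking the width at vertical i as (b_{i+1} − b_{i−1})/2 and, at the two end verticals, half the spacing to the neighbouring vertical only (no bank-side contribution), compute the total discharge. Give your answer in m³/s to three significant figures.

7.64 m³/s

w_1 = (1.9 − 0.0)/2 = 0.95 m; q_1 = 0.30 × 0.30 × 0.95 = 0.08550 m³/s
w_2 = (5.3 − 0.0)/2 = 2.65 m; q_2 = 0.38 × 0.60 × 2.65 = 0.6042 m³/s
w_3 = (17.7 − 1.9)/2 = 7.9 m; q_3 = 0.40 × 0.65 × 7.9 = 2.054 m³/s
w_4 = (25.7 − 5.3)/2 = 10.2 m; q_4 = 0.42 × 1.09 × 10.2 = 4.670 m³/s
w_5 = (25.7 − 17.7)/2 = 4 m; q_5 = 0.21 × 0.27 × 4 = 0.2268 m³/s
Q = Σ qᵢ = 7.640 m³/s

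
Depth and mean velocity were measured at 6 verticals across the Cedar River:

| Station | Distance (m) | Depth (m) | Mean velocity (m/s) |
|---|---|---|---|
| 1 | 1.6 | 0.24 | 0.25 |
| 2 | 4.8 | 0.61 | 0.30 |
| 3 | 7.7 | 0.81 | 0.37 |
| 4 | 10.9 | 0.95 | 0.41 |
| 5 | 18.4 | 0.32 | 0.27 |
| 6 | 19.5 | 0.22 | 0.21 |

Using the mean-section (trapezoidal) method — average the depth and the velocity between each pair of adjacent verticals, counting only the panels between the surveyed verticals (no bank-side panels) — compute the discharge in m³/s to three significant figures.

3.85 m³/s

Panel 1-2: Δb = 3.2 m, d̄ = (0.24+0.61)/2 = 0.425, v̄ = (0.25+0.30)/2 = 0.275 → q = 3.2×0.425×0.275 = 0.3740 m³/s
Panel 2-3: Δb = 2.9 m, d̄ = (0.61+0.81)/2 = 0.71, v̄ = (0.30+0.37)/2 = 0.335 → q = 2.9×0.71×0.335 = 0.6898 m³/s
Panel 3-4: Δb = 3.2 m, d̄ = (0.81+0.95)/2 = 0.88, v̄ = (0.37+0.41)/2 = 0.39 → q = 3.2×0.88×0.39 = 1.098 m³/s
Panel 4-5: Δb = 7.5 m, d̄ = (0.95+0.32)/2 = 0.635, v̄ = (0.41+0.27)/2 = 0.34 → q = 7.5×0.635×0.34 = 1.619 m³/s
Panel 5-6: Δb = 1.1 m, d̄ = (0.32+0.22)/2 = 0.27, v̄ = (0.27+0.21)/2 = 0.24 → q = 1.1×0.27×0.24 = 0.07128 m³/s
Q = Σ q = 3.853 m³/s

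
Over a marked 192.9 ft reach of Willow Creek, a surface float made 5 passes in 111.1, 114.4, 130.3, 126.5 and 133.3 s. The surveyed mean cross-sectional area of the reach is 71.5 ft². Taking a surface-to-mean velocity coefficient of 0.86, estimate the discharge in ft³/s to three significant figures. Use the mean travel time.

t̄ = (111.1 + 114.4 + 130.3 + 126.5 + 133.3) / 5 = 123.12 s
v_surface = L / t̄ = 192.9 / 123.12 = 1.567 ft/s
v_mean = 0.86 × 1.567 = 1.347 ft/s
Q = A × v_mean = 71.5 × 1.347 = 96.34 ft³/s

96.3 ft³/s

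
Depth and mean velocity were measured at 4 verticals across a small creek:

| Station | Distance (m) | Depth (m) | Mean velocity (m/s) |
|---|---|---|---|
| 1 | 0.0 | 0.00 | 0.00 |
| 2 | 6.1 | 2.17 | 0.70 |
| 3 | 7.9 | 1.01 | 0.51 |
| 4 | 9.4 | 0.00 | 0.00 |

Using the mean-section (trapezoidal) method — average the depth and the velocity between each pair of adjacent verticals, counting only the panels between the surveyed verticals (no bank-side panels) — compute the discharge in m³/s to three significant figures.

Panel 1-2: Δb = 6.1 m, d̄ = (0.00+2.17)/2 = 1.085, v̄ = (0.00+0.70)/2 = 0.35 → q = 6.1×1.085×0.35 = 2.316 m³/s
Panel 2-3: Δb = 1.8 m, d̄ = (2.17+1.01)/2 = 1.59, v̄ = (0.70+0.51)/2 = 0.605 → q = 1.8×1.59×0.605 = 1.732 m³/s
Panel 3-4: Δb = 1.5 m, d̄ = (1.01+0.00)/2 = 0.505, v̄ = (0.51+0.00)/2 = 0.255 → q = 1.5×0.505×0.255 = 0.1932 m³/s
Q = Σ q = 4.241 m³/s

4.24 m³/s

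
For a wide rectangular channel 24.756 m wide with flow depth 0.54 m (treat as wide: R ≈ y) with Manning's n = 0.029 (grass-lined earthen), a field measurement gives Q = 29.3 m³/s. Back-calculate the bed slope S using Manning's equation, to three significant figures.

0.00919

A = b·y = 24.756 × 0.54 = 13.37 m²
Wide channel: R ≈ y = 0.54 m
S = (Q·n / (1·A·R^(2/3)))² = (29.3×0.029 / (1×13.37×0.6631))² = 0.009187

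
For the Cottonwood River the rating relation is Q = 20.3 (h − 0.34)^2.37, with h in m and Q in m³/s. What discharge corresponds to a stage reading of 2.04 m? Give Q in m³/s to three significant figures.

Q = 20.3 × (2.04 − 0.34)^2.37 = 20.3 × 1.7^2.37 = 71.39 m³/s

71.4 m³/s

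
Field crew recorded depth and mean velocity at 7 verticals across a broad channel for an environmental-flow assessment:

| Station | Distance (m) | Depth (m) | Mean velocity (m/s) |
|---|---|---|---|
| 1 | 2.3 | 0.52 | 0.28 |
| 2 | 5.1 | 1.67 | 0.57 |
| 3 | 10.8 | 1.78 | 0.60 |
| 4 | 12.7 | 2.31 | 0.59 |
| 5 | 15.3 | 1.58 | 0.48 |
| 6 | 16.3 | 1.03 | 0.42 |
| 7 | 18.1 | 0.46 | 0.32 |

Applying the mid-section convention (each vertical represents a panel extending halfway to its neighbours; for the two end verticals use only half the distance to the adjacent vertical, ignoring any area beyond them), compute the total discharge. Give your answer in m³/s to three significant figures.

13.5 m³/s

w_1 = (5.1 − 2.3)/2 = 1.4 m; q_1 = 0.28 × 0.52 × 1.4 = 0.2038 m³/s
w_2 = (10.8 − 2.3)/2 = 4.25 m; q_2 = 0.57 × 1.67 × 4.25 = 4.046 m³/s
w_3 = (12.7 − 5.1)/2 = 3.8 m; q_3 = 0.60 × 1.78 × 3.8 = 4.058 m³/s
w_4 = (15.3 − 10.8)/2 = 2.25 m; q_4 = 0.59 × 2.31 × 2.25 = 3.067 m³/s
w_5 = (16.3 − 12.7)/2 = 1.8 m; q_5 = 0.48 × 1.58 × 1.8 = 1.365 m³/s
w_6 = (18.1 − 15.3)/2 = 1.4 m; q_6 = 0.42 × 1.03 × 1.4 = 0.6056 m³/s
w_7 = (18.1 − 16.3)/2 = 0.9 m; q_7 = 0.32 × 0.46 × 0.9 = 0.1325 m³/s
Q = Σ qᵢ = 13.48 m³/s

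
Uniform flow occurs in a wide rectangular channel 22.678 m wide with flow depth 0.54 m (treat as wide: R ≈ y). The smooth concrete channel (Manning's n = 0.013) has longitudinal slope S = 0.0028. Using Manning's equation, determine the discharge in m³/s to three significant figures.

A = b·y = 22.678 × 0.54 = 12.25 m²
Wide channel: R ≈ y = 0.54 m
Q = (1/n)·A·R^(2/3)·S^(1/2) = (1/0.013) × 12.25 × 0.5400^(2/3) × 0.0028^(1/2) = 33.05 m³/s

33.1 m³/s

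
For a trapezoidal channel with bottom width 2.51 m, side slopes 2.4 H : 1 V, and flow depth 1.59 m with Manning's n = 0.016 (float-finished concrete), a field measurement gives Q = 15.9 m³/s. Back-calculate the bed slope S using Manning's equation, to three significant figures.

A = (b + z·y)·y = (2.51 + 2.4×1.59)×1.59 = 10.06 m²
P = b + 2y√(1+z²) = 2.51 + 2×1.59×√(1+2.4²) = 10.78 m
R = A/P = 10.06/10.78 = 0.9332 m
S = (Q·n / (1·A·R^(2/3)))² = (15.9×0.016 / (1×10.06×0.9550))² = 0.0007015

0.000701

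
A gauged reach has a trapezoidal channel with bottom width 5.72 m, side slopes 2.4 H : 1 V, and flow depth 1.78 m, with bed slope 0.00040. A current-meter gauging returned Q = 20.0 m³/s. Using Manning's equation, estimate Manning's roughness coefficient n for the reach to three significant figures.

0.0199

A = (b + z·y)·y = (5.72 + 2.4×1.78)×1.78 = 17.79 m²
P = b + 2y√(1+z²) = 5.72 + 2×1.78×√(1+2.4²) = 14.98 m
R = A/P = 17.79/14.98 = 1.188 m
n = (1/Q)·A·R^(2/3)·S^(1/2) = (1/20.0) × 17.79 × 1.121 × 0.02000 = 0.01995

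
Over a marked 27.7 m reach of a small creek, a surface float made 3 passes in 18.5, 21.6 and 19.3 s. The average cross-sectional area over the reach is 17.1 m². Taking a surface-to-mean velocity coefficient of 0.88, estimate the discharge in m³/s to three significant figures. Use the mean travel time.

t̄ = (18.5 + 21.6 + 19.3) / 3 = 19.8 s
v_surface = L / t̄ = 27.7 / 19.8 = 1.399 m/s
v_mean = 0.88 × 1.399 = 1.231 m/s
Q = A × v_mean = 17.1 × 1.231 = 21.05 m³/s

21.1 m³/s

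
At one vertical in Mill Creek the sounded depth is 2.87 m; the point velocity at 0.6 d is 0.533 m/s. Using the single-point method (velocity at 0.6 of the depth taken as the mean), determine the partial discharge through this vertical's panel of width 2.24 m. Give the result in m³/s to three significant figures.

v̄ = v₀.₆ = 0.533 m/s
q = v̄ × d × w = 0.5330 × 2.87 × 2.24 = 3.427 m³/s

3.43 m³/s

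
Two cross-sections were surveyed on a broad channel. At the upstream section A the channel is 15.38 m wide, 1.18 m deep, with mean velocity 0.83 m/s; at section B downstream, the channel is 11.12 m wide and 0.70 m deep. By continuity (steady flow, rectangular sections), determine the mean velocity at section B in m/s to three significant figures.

1.94 m/s

Q = A₁V₁ = (15.38×1.18) × 0.83 = 15.06 m³/s
A₂ = 11.12 × 0.70 = 7.784 m²
V₂ = Q/A₂ = 15.06/7.784 = 1.935 m/s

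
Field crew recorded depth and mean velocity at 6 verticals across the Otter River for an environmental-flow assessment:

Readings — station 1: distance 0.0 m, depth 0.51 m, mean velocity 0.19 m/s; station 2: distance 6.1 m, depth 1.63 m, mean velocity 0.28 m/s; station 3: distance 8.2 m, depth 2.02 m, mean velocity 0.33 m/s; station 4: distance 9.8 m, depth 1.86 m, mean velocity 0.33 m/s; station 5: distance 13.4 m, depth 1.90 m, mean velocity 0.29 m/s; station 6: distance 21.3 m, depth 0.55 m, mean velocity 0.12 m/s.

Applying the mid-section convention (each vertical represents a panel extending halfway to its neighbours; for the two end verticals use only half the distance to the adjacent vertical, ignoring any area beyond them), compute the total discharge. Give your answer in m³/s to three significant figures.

w_1 = (6.1 − 0.0)/2 = 3.05 m; q_1 = 0.19 × 0.51 × 3.05 = 0.2955 m³/s
w_2 = (8.2 − 0.0)/2 = 4.1 m; q_2 = 0.28 × 1.63 × 4.1 = 1.871 m³/s
w_3 = (9.8 − 6.1)/2 = 1.85 m; q_3 = 0.33 × 2.02 × 1.85 = 1.233 m³/s
w_4 = (13.4 − 8.2)/2 = 2.6 m; q_4 = 0.33 × 1.86 × 2.6 = 1.596 m³/s
w_5 = (21.3 − 9.8)/2 = 5.75 m; q_5 = 0.29 × 1.90 × 5.75 = 3.168 m³/s
w_6 = (21.3 − 13.4)/2 = 3.95 m; q_6 = 0.12 × 0.55 × 3.95 = 0.2607 m³/s
Q = Σ qᵢ = 8.425 m³/s

8.42 m³/s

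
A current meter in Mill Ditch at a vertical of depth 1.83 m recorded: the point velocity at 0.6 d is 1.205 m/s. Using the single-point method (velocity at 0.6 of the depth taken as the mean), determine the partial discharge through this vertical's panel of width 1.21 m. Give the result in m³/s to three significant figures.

2.67 m³/s

v̄ = v₀.₆ = 1.205 m/s
q = v̄ × d × w = 1.205 × 1.83 × 1.21 = 2.668 m³/s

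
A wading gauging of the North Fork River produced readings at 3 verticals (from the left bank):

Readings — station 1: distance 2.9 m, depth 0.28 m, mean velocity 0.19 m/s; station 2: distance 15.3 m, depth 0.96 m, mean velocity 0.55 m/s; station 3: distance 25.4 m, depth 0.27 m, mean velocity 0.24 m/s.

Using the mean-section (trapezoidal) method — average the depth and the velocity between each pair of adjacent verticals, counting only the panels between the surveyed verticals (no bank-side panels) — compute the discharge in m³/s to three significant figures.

Panel 1-2: Δb = 12.4 m, d̄ = (0.28+0.96)/2 = 0.62, v̄ = (0.19+0.55)/2 = 0.37 → q = 12.4×0.62×0.37 = 2.845 m³/s
Panel 2-3: Δb = 10.1 m, d̄ = (0.96+0.27)/2 = 0.615, v̄ = (0.55+0.24)/2 = 0.395 → q = 10.1×0.615×0.395 = 2.454 m³/s
Q = Σ q = 5.298 m³/s

5.30 m³/s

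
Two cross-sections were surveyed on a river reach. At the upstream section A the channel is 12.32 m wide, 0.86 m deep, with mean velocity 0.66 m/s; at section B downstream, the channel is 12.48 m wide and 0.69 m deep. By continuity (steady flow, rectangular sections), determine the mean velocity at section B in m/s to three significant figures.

Q = A₁V₁ = (12.32×0.86) × 0.66 = 6.993 m³/s
A₂ = 12.48 × 0.69 = 8.611 m²
V₂ = Q/A₂ = 6.993/8.611 = 0.8121 m/s

0.812 m/s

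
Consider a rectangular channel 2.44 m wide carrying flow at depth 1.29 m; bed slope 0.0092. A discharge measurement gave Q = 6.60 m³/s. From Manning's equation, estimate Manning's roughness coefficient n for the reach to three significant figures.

A = b·y = 2.44 × 1.29 = 3.148 m²
P = b + 2y = 2.44 + 2×1.29 = 5.020 m
R = A/P = 3.148/5.020 = 0.6270 m
n = (1/Q)·A·R^(2/3)·S^(1/2) = (1/6.60) × 3.148 × 0.7326 × 0.09592 = 0.03351

0.0335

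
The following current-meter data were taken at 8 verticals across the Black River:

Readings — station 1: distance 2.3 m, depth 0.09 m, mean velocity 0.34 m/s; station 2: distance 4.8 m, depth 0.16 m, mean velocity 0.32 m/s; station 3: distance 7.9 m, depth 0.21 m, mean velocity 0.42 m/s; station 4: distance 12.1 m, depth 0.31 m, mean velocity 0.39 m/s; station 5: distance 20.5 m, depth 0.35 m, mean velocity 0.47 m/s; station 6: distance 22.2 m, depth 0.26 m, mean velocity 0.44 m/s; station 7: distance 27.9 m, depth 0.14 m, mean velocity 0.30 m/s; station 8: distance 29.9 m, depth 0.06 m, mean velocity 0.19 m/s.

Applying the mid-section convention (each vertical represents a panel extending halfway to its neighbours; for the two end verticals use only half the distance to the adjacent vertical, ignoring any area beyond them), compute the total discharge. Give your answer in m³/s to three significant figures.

2.69 m³/s

w_1 = (4.8 − 2.3)/2 = 1.25 m; q_1 = 0.34 × 0.09 × 1.25 = 0.03825 m³/s
w_2 = (7.9 − 2.3)/2 = 2.8 m; q_2 = 0.32 × 0.16 × 2.8 = 0.1434 m³/s
w_3 = (12.1 − 4.8)/2 = 3.65 m; q_3 = 0.42 × 0.21 × 3.65 = 0.3219 m³/s
w_4 = (20.5 − 7.9)/2 = 6.3 m; q_4 = 0.39 × 0.31 × 6.3 = 0.7617 m³/s
w_5 = (22.2 − 12.1)/2 = 5.05 m; q_5 = 0.47 × 0.35 × 5.05 = 0.8307 m³/s
w_6 = (27.9 − 20.5)/2 = 3.7 m; q_6 = 0.44 × 0.26 × 3.7 = 0.4233 m³/s
w_7 = (29.9 − 22.2)/2 = 3.85 m; q_7 = 0.30 × 0.14 × 3.85 = 0.1617 m³/s
w_8 = (29.9 − 27.9)/2 = 1 m; q_8 = 0.19 × 0.06 × 1 = 0.01140 m³/s
Q = Σ qᵢ = 2.692 m³/s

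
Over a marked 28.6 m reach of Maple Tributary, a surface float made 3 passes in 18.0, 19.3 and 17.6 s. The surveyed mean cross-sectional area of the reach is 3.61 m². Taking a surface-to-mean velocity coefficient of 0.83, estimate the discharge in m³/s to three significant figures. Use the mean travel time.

t̄ = (18.0 + 19.3 + 17.6) / 3 = 18.3 s
v_surface = L / t̄ = 28.6 / 18.3 = 1.563 m/s
v_mean = 0.83 × 1.563 = 1.297 m/s
Q = A × v_mean = 3.61 × 1.297 = 4.683 m³/s

4.68 m³/s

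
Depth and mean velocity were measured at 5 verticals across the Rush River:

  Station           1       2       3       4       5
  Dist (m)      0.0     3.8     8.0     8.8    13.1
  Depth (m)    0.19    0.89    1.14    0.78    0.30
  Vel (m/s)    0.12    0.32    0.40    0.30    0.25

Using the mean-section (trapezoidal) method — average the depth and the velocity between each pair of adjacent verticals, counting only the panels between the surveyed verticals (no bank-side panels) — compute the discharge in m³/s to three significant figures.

Panel 1-2: Δb = 3.8 m, d̄ = (0.19+0.89)/2 = 0.54, v̄ = (0.12+0.32)/2 = 0.22 → q = 3.8×0.54×0.22 = 0.4514 m³/s
Panel 2-3: Δb = 4.2 m, d̄ = (0.89+1.14)/2 = 1.015, v̄ = (0.32+0.40)/2 = 0.36 → q = 4.2×1.015×0.36 = 1.535 m³/s
Panel 3-4: Δb = 0.8 m, d̄ = (1.14+0.78)/2 = 0.96, v̄ = (0.40+0.30)/2 = 0.35 → q = 0.8×0.96×0.35 = 0.2688 m³/s
Panel 4-5: Δb = 4.3 m, d̄ = (0.78+0.30)/2 = 0.54, v̄ = (0.30+0.25)/2 = 0.275 → q = 4.3×0.54×0.275 = 0.6386 m³/s
Q = Σ q = 2.893 m³/s

2.89 m³/s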